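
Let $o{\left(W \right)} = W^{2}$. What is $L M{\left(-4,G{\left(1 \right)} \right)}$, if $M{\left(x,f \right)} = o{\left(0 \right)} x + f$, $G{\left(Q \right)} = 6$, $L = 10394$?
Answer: $62364$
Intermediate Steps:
$M{\left(x,f \right)} = f$ ($M{\left(x,f \right)} = 0^{2} x + f = 0 x + f = 0 + f = f$)
$L M{\left(-4,G{\left(1 \right)} \right)} = 10394 \cdot 6 = 62364$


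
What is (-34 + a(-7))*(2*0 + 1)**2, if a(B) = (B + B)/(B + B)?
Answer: -33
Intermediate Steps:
a(B) = 1 (a(B) = (2*B)/((2*B)) = (2*B)*(1/(2*B)) = 1)
(-34 + a(-7))*(2*0 + 1)**2 = (-34 + 1)*(2*0 + 1)**2 = -33*(0 + 1)**2 = -33*1**2 = -33*1 = -33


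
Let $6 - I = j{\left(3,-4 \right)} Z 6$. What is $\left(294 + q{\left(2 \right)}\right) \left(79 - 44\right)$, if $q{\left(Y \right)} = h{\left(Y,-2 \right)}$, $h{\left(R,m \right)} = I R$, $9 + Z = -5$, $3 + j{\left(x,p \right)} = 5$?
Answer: $22470$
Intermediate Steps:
$j{\left(x,p \right)} = 2$ ($j{\left(x,p \right)} = -3 + 5 = 2$)
$Z = -14$ ($Z = -9 - 5 = -14$)
$I = 174$ ($I = 6 - 2 \left(-14\right) 6 = 6 - \left(-28\right) 6 = 6 - -168 = 6 + 168 = 174$)
$h{\left(R,m \right)} = 174 R$
$q{\left(Y \right)} = 174 Y$
$\left(294 + q{\left(2 \right)}\right) \left(79 - 44\right) = \left(294 + 174 \cdot 2\right) \left(79 - 44\right) = \left(294 + 348\right) \left(79 + \left(-172 + 128\right)\right) = 642 \left(79 - 44\right) = 642 \cdot 35 = 22470$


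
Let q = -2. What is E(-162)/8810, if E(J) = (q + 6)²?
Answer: 8/4405 ≈ 0.0018161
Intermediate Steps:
E(J) = 16 (E(J) = (-2 + 6)² = 4² = 16)
E(-162)/8810 = 16/8810 = 16*(1/8810) = 8/4405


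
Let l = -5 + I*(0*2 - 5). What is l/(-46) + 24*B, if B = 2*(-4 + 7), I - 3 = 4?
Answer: 3332/23 ≈ 144.87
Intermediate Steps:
I = 7 (I = 3 + 4 = 7)
l = -40 (l = -5 + 7*(0*2 - 5) = -5 + 7*(0 - 5) = -5 + 7*(-5) = -5 - 35 = -40)
B = 6 (B = 2*3 = 6)
l/(-46) + 24*B = -40/(-46) + 24*6 = -40*(-1/46) + 144 = 20/23 + 144 = 3332/23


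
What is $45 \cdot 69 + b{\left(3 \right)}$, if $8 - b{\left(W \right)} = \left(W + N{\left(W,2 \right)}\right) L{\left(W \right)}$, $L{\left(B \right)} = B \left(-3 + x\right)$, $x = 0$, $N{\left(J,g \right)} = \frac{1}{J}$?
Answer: $3143$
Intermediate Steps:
$L{\left(B \right)} = - 3 B$ ($L{\left(B \right)} = B \left(-3 + 0\right) = B \left(-3\right) = - 3 B$)
$b{\left(W \right)} = 8 + 3 W \left(W + \frac{1}{W}\right)$ ($b{\left(W \right)} = 8 - \left(W + \frac{1}{W}\right) \left(- 3 W\right) = 8 - - 3 W \left(W + \frac{1}{W}\right) = 8 + 3 W \left(W + \frac{1}{W}\right)$)
$45 \cdot 69 + b{\left(3 \right)} = 45 \cdot 69 + \left(11 + 3 \cdot 3^{2}\right) = 3105 + \left(11 + 3 \cdot 9\right) = 3105 + \left(11 + 27\right) = 3105 + 38 = 3143$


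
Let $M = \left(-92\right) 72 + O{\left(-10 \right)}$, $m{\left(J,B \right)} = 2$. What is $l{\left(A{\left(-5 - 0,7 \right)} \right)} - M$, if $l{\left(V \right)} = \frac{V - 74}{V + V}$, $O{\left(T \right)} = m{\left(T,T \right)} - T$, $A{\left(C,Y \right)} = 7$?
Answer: $\frac{92501}{14} \approx 6607.2$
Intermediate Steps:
$O{\left(T \right)} = 2 - T$
$l{\left(V \right)} = \frac{-74 + V}{2 V}$
$M = -6612$ ($M = \left(-92\right) 72 + \left(2 - -10\right) = -6624 + \left(2 + 10\right) = -6624 + 12 = -6612$)
$l{\left(A{\left(-5 - 0,7 \right)} \right)} - M = \frac{-74 + 7}{2 \cdot 7} - -6612 = \frac{1}{2} \cdot \frac{1}{7} \left(-67\right) + 6612 = - \frac{67}{14} + 6612 = \frac{92501}{14}$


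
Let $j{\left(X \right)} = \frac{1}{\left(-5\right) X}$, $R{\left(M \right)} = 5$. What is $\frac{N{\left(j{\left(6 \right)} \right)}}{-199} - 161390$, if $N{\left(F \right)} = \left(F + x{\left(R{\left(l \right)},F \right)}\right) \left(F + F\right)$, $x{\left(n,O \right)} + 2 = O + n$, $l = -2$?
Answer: $- \frac{7226237206}{44775} \approx -1.6139 \cdot 10^{5}$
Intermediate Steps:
$x{\left(n,O \right)} = -2 + O + n$ ($x{\left(n,O \right)} = -2 + \left(O + n\right) = -2 + O + n$)
$j{\left(X \right)} = - \frac{1}{5 X}$
$N{\left(F \right)} = 2 F \left(3 + 2 F\right)$ ($N{\left(F \right)} = \left(F + \left(-2 + F + 5\right)\right) \left(F + F\right) = \left(F + \left(3 + F\right)\right) 2 F = \left(3 + 2 F\right) 2 F = 2 F \left(3 + 2 F\right)$)
$\frac{N{\left(j{\left(6 \right)} \right)}}{-199} - 161390 = \frac{2 \left(- \frac{1}{5 \cdot 6}\right) \left(3 + 2 \left(- \frac{1}{5 \cdot 6}\right)\right)}{-199} - 161390 = - \frac{2 \left(\left(- \frac{1}{5}\right) \frac{1}{6}\right) \left(3 + 2 \left(\left(- \frac{1}{5}\right) \frac{1}{6}\right)\right)}{199} - 161390 = - \frac{2 \left(- \frac{1}{30}\right) \left(3 + 2 \left(- \frac{1}{30}\right)\right)}{199} - 161390 = - \frac{2 \left(- \frac{1}{30}\right) \left(3 - \frac{1}{15}\right)}{199} - 161390 = - \frac{2 \left(- \frac{1}{30}\right) \frac{44}{15}}{199} - 161390 = \left(- \frac{1}{199}\right) \left(- \frac{44}{225}\right) - 161390 = \frac{44}{44775} - 161390 = - \frac{7226237206}{44775}$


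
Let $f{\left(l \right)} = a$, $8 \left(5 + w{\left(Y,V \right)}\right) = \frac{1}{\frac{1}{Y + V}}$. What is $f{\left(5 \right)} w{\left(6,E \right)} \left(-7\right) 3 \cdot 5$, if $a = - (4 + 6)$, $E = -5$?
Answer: $- \frac{20475}{4} \approx -5118.8$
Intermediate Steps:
$w{\left(Y,V \right)} = -5 + \frac{V}{8} + \frac{Y}{8}$ ($w{\left(Y,V \right)} = -5 + \frac{1}{8 \frac{1}{Y + V}} = -5 + \frac{1}{8 \frac{1}{V + Y}} = -5 + \frac{V + Y}{8} = -5 + \left(\frac{V}{8} + \frac{Y}{8}\right) = -5 + \frac{V}{8} + \frac{Y}{8}$)
$a = -10$ ($a = \left(-1\right) 10 = -10$)
$f{\left(l \right)} = -10$
$f{\left(5 \right)} w{\left(6,E \right)} \left(-7\right) 3 \cdot 5 = - 10 \left(-5 + \frac{1}{8} \left(-5\right) + \frac{1}{8} \cdot 6\right) \left(-7\right) 3 \cdot 5 = - 10 \left(-5 - \frac{5}{8} + \frac{3}{4}\right) \left(-7\right) 15 = - 10 \left(- \frac{39}{8}\right) \left(-7\right) 15 = - 10 \cdot \frac{273}{8} \cdot 15 = \left(-10\right) \frac{4095}{8} = - \frac{20475}{4}$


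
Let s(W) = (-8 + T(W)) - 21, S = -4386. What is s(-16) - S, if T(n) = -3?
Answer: 4354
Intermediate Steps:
s(W) = -32 (s(W) = (-8 - 3) - 21 = -11 - 21 = -32)
s(-16) - S = -32 - 1*(-4386) = -32 + 4386 = 4354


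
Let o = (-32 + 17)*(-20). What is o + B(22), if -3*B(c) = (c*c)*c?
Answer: -9748/3 ≈ -3249.3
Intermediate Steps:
o = 300 (o = -15*(-20) = 300)
B(c) = -c³/3 (B(c) = -c*c*c/3 = -c²*c/3 = -c³/3)
o + B(22) = 300 - ⅓*22³ = 300 - ⅓*10648 = 300 - 10648/3 = -9748/3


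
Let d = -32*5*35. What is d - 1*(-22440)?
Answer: 16840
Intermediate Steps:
d = -5600 (d = -160*35 = -5600)
d - 1*(-22440) = -5600 - 1*(-22440) = -5600 + 22440 = 16840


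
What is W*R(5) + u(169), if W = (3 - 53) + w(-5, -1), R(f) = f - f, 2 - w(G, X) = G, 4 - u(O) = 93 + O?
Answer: -258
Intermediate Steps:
u(O) = -89 - O (u(O) = 4 - (93 + O) = 4 + (-93 - O) = -89 - O)
w(G, X) = 2 - G
R(f) = 0
W = -43 (W = (3 - 53) + (2 - 1*(-5)) = -50 + (2 + 5) = -50 + 7 = -43)
W*R(5) + u(169) = -43*0 + (-89 - 1*169) = 0 + (-89 - 169) = 0 - 258 = -258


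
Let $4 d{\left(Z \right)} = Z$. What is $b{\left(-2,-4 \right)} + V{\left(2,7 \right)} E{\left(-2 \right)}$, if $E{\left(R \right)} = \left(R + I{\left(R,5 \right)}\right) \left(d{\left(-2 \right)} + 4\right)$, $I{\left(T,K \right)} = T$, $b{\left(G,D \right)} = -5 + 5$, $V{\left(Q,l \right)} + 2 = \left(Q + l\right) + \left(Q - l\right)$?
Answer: $-28$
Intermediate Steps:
$V{\left(Q,l \right)} = -2 + 2 Q$ ($V{\left(Q,l \right)} = -2 + \left(\left(Q + l\right) + \left(Q - l\right)\right) = -2 + 2 Q$)
$b{\left(G,D \right)} = 0$
$d{\left(Z \right)} = \frac{Z}{4}$
$E{\left(R \right)} = 7 R$ ($E{\left(R \right)} = \left(R + R\right) \left(\frac{1}{4} \left(-2\right) + 4\right) = 2 R \left(- \frac{1}{2} + 4\right) = 2 R \frac{7}{2} = 7 R$)
$b{\left(-2,-4 \right)} + V{\left(2,7 \right)} E{\left(-2 \right)} = 0 + \left(-2 + 2 \cdot 2\right) 7 \left(-2\right) = 0 + \left(-2 + 4\right) \left(-14\right) = 0 + 2 \left(-14\right) = 0 - 28 = -28$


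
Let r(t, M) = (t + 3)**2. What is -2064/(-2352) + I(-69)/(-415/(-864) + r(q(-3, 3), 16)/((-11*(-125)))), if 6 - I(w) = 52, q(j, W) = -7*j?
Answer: -2631815573/52346161 ≈ -50.277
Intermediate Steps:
r(t, M) = (3 + t)**2
I(w) = -46 (I(w) = 6 - 1*52 = 6 - 52 = -46)
-2064/(-2352) + I(-69)/(-415/(-864) + r(q(-3, 3), 16)/((-11*(-125)))) = -2064/(-2352) - 46/(-415/(-864) + (3 - 7*(-3))**2/((-11*(-125)))) = -2064*(-1/2352) - 46/(-415*(-1/864) + (3 + 21)**2/1375) = 43/49 - 46/(415/864 + 24**2*(1/1375)) = 43/49 - 46/(415/864 + 576*(1/1375)) = 43/49 - 46/(415/864 + 576/1375) = 43/49 - 46/1068289/1188000 = 43/49 - 46*1188000/1068289 = 43/49 - 54648000/1068289 = -2631815573/52346161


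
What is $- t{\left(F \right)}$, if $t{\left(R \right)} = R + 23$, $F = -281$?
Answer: $258$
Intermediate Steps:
$t{\left(R \right)} = 23 + R$
$- t{\left(F \right)} = - (23 - 281) = \left(-1\right) \left(-258\right) = 258$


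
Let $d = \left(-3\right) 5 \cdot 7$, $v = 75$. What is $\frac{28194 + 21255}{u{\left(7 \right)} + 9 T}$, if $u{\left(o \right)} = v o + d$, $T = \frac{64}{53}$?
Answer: $\frac{873599}{7612} \approx 114.77$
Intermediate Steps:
$d = -105$ ($d = \left(-15\right) 7 = -105$)
$T = \frac{64}{53}$ ($T = 64 \cdot \frac{1}{53} = \frac{64}{53} \approx 1.2075$)
$u{\left(o \right)} = -105 + 75 o$ ($u{\left(o \right)} = 75 o - 105 = -105 + 75 o$)
$\frac{28194 + 21255}{u{\left(7 \right)} + 9 T} = \frac{28194 + 21255}{\left(-105 + 75 \cdot 7\right) + 9 \cdot \frac{64}{53}} = \frac{49449}{\left(-105 + 525\right) + \frac{576}{53}} = \frac{49449}{420 + \frac{576}{53}} = \frac{49449}{\frac{22836}{53}} = 49449 \cdot \frac{53}{22836} = \frac{873599}{7612}$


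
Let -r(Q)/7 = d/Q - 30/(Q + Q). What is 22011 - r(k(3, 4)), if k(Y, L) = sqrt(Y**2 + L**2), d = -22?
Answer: 109796/5 ≈ 21959.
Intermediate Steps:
k(Y, L) = sqrt(L**2 + Y**2)
r(Q) = 259/Q (r(Q) = -7*(-22/Q - 30/(Q + Q)) = -7*(-22/Q - 30*1/(2*Q)) = -7*(-22/Q - 15/Q) = -(-259)/Q = 259/Q)
22011 - r(k(3, 4)) = 22011 - 259/(sqrt(4**2 + 3**2)) = 22011 - 259/(sqrt(16 + 9)) = 22011 - 259/(sqrt(25)) = 22011 - 259/5 = 109796/5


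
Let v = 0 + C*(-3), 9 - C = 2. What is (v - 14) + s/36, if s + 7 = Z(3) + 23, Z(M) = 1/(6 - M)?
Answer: -3731/108 ≈ -34.546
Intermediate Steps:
C = 7 (C = 9 - 1*2 = 9 - 2 = 7)
v = -21 (v = 0 + 7*(-3) = 0 - 21 = -21)
s = 49/3 (s = -7 + (-1/(-6 + 3) + 23) = -7 + (-1/(-3) + 23) = -7 + (-1*(-1/3) + 23) = -7 + (1/3 + 23) = -7 + 70/3 = 49/3 ≈ 16.333)
(v - 14) + s/36 = (-21 - 14) + (49/3)/36 = -35 + (1/36)*(49/3) = -35 + 49/108 = -3731/108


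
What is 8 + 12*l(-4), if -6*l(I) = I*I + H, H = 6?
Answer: -36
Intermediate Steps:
l(I) = -1 - I²/6 (l(I) = -(I*I + 6)/6 = -(I² + 6)/6 = -(6 + I²)/6 = -1 - I²/6)
8 + 12*l(-4) = 8 + 12*(-1 - ⅙*(-4)²) = 8 + 12*(-1 - ⅙*16) = 8 + 12*(-1 - 8/3) = 8 + 12*(-11/3) = 8 - 44 = -36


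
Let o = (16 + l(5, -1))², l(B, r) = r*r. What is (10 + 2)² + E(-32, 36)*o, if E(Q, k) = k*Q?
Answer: -332784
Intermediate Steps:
l(B, r) = r²
E(Q, k) = Q*k
o = 289 (o = (16 + (-1)²)² = (16 + 1)² = 17² = 289)
(10 + 2)² + E(-32, 36)*o = (10 + 2)² - 32*36*289 = 12² - 1152*289 = 144 - 332928 = -332784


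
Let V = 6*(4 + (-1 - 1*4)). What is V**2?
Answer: 36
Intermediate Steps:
V = -6 (V = 6*(4 + (-1 - 4)) = 6*(4 - 5) = 6*(-1) = -6)
V**2 = (-6)**2 = 36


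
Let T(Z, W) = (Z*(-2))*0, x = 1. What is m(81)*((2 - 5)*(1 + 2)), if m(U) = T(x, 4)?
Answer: 0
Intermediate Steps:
T(Z, W) = 0 (T(Z, W) = -2*Z*0 = 0)
m(U) = 0
m(81)*((2 - 5)*(1 + 2)) = 0*((2 - 5)*(1 + 2)) = 0*(-3*3) = 0*(-9) = 0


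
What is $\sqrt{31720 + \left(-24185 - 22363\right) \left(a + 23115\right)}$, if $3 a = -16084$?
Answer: $2 i \sqrt{206591489} \approx 28747.0 i$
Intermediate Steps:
$a = - \frac{16084}{3}$ ($a = \frac{1}{3} \left(-16084\right) = - \frac{16084}{3} \approx -5361.3$)
$\sqrt{31720 + \left(-24185 - 22363\right) \left(a + 23115\right)} = \sqrt{31720 + \left(-24185 - 22363\right) \left(- \frac{16084}{3} + 23115\right)} = \sqrt{31720 - 826397676} = \sqrt{-826365956} = 2 i \sqrt{206591489}$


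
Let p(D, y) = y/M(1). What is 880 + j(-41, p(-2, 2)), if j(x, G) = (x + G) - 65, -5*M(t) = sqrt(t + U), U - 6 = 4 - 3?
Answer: 774 - 5*sqrt(2)/2 ≈ 770.46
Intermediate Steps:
U = 7 (U = 6 + (4 - 3) = 6 + 1 = 7)
M(t) = -sqrt(7 + t)/5 (M(t) = -sqrt(t + 7)/5 = -sqrt(7 + t)/5)
p(D, y) = -5*y*sqrt(2)/4 (p(D, y) = y/((-sqrt(7 + 1)/5)) = y/((-2*sqrt(2)/5)) = y*(-5*sqrt(2)/4) = -5*y*sqrt(2)/4)
j(x, G) = -65 + G + x (j(x, G) = (G + x) - 65 = -65 + G + x)
880 + j(-41, p(-2, 2)) = 880 + (-65 - 5/4*2*sqrt(2) - 41) = 880 + (-65 - 5*sqrt(2)/2 - 41) = 880 + (-106 - 5*sqrt(2)/2) = 774 - 5*sqrt(2)/2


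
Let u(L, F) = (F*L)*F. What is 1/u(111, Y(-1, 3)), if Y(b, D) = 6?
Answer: 1/3996 ≈ 0.00025025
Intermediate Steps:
u(L, F) = L*F²
1/u(111, Y(-1, 3)) = 1/(111*6²) = 1/(111*36) = 1/3996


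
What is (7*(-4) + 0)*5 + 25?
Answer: -115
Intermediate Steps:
(7*(-4) + 0)*5 + 25 = (-28 + 0)*5 + 25 = -28*5 + 25 = -140 + 25 = -115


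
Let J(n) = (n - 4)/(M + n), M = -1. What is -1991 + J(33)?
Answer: -63683/32 ≈ -1990.1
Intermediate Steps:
J(n) = (-4 + n)/(-1 + n) (J(n) = (n - 4)/(-1 + n) = (-4 + n)/(-1 + n))
-1991 + J(33) = -1991 + (-4 + 33)/(-1 + 33) = -1991 + 29/32 = -63683/32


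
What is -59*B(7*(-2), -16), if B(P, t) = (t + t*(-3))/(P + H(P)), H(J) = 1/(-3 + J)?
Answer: 32096/239 ≈ 134.29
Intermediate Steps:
B(P, t) = -2*t/(P + 1/(-3 + P)) (B(P, t) = (t + t*(-3))/(P + 1/(-3 + P)) = (t - 3*t)/(P + 1/(-3 + P)) = (-2*t)/(P + 1/(-3 + P)) = -2*t/(P + 1/(-3 + P)))
-59*B(7*(-2), -16) = -(-118)*(-16)*(-3 + 7*(-2))/(1 + (7*(-2))*(-3 + 7*(-2))) = -(-118)*(-16)*(-3 - 14)/(1 - 14*(-3 - 14)) = -(-118)*(-16)*(-17)/(1 - 14*(-17)) = -(-118)*(-16)*(-17)/(1 + 238) = -(-118)*(-16)*(-17)/239 = -59*(-544/239) = 32096/239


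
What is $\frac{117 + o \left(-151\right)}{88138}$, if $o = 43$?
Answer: $- \frac{3188}{44069} \approx -0.072341$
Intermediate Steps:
$\frac{117 + o \left(-151\right)}{88138} = \frac{117 + 43 \left(-151\right)}{88138} = \left(117 - 6493\right) \frac{1}{88138} = \left(-6376\right) \frac{1}{88138} = - \frac{3188}{44069}$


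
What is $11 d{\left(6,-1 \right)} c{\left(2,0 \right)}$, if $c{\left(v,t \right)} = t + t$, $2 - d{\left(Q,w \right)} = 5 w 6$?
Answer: $0$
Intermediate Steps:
$d{\left(Q,w \right)} = 2 - 30 w$ ($d{\left(Q,w \right)} = 2 - 5 w 6 = 2 - 30 w$)
$c{\left(v,t \right)} = 2 t$
$11 d{\left(6,-1 \right)} c{\left(2,0 \right)} = 11 \left(2 - -30\right) 2 \cdot 0 = 11 \left(2 + 30\right) 0 = 11 \cdot 32 \cdot 0 = 352 \cdot 0 = 0$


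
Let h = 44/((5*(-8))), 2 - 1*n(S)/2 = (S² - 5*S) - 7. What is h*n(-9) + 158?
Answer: 2077/5 ≈ 415.40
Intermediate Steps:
n(S) = 18 - 2*S² + 10*S (n(S) = 4 - 2*((S² - 5*S) - 7) = 4 - 2*(-7 + S² - 5*S) = 4 + (14 - 2*S² + 10*S) = 18 - 2*S² + 10*S)
h = -11/10 (h = 44/(-40) = 44*(-1/40) = -11/10 ≈ -1.1000)
h*n(-9) + 158 = -11*(18 - 2*(-9)² + 10*(-9))/10 + 158 = -11*(18 - 2*81 - 90)/10 + 158 = -11*(18 - 162 - 90)/10 + 158 = -11/10*(-234) + 158 = 1287/5 + 158 = 2077/5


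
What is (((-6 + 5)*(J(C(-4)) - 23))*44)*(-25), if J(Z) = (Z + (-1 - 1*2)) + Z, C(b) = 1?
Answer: -26400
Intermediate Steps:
J(Z) = -3 + 2*Z (J(Z) = (Z + (-1 - 2)) + Z = (Z - 3) + Z = (-3 + Z) + Z = -3 + 2*Z)
(((-6 + 5)*(J(C(-4)) - 23))*44)*(-25) = (((-6 + 5)*((-3 + 2*1) - 23))*44)*(-25) = (-((-3 + 2) - 23)*44)*(-25) = (-(-1 - 23)*44)*(-25) = (-1*(-24)*44)*(-25) = (24*44)*(-25) = 1056*(-25) = -26400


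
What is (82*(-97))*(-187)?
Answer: 1487398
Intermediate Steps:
(82*(-97))*(-187) = -7954*(-187) = 1487398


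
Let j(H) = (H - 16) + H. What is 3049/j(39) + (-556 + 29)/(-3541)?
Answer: 10829183/219542 ≈ 49.326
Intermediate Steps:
j(H) = -16 + 2*H (j(H) = (-16 + H) + H = -16 + 2*H)
3049/j(39) + (-556 + 29)/(-3541) = 3049/(-16 + 2*39) + (-556 + 29)/(-3541) = 3049/(-16 + 78) - 527*(-1/3541) = 3049/62 + 527/3541 = 10829183/219542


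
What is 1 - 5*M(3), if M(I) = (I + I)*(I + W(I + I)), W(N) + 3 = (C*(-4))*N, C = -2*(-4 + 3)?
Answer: 1441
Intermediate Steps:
C = 2 (C = -2*(-1) = 2)
W(N) = -3 - 8*N (W(N) = -3 + (2*(-4))*N = -3 - 8*N)
M(I) = 2*I*(-3 - 15*I) (M(I) = (I + I)*(I + (-3 - 8*(I + I))) = (2*I)*(I + (-3 - 16*I)) = (2*I)*(-3 - 15*I) = 2*I*(-3 - 15*I))
1 - 5*M(3) = 1 - (-30)*3*(1 + 5*3) = 1 - (-30)*3*(1 + 15) = 1 - (-30)*3*16 = 1 - 5*(-288) = 1 + 1440 = 1441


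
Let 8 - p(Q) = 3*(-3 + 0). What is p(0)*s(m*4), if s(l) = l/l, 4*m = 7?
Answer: 17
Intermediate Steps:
m = 7/4 (m = (¼)*7 = 7/4 ≈ 1.7500)
p(Q) = 17 (p(Q) = 8 - 3*(-3 + 0) = 8 - 3*(-3) = 8 - 1*(-9) = 8 + 9 = 17)
s(l) = 1
p(0)*s(m*4) = 17*1 = 17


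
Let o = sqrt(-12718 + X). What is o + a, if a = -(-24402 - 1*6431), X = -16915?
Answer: 30833 + I*sqrt(29633) ≈ 30833.0 + 172.14*I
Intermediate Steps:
o = I*sqrt(29633) (o = sqrt(-12718 - 16915) = sqrt(-29633) = I*sqrt(29633) ≈ 172.14*I)
a = 30833 (a = -(-24402 - 6431) = -1*(-30833) = 30833)
o + a = I*sqrt(29633) + 30833 = 30833 + I*sqrt(29633)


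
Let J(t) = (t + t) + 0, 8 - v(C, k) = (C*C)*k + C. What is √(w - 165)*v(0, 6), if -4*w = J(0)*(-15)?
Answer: 8*I*√165 ≈ 102.76*I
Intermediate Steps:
v(C, k) = 8 - C - k*C² (v(C, k) = 8 - ((C*C)*k + C) = 8 - (C²*k + C) = 8 - (k*C² + C) = 8 - (C + k*C²) = 8 + (-C - k*C²) = 8 - C - k*C²)
J(t) = 2*t (J(t) = 2*t + 0 = 2*t)
w = 0 (w = -2*0*(-15)/4 = -0*(-15) = -¼*0 = 0)
√(w - 165)*v(0, 6) = √(0 - 165)*(8 - 1*0 - 1*6*0²) = √(-165)*(8 + 0 - 1*6*0) = (I*√165)*(8 + 0 + 0) = (I*√165)*8 = 8*I*√165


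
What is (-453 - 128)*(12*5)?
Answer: -34860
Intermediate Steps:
(-453 - 128)*(12*5) = -581*60 = -34860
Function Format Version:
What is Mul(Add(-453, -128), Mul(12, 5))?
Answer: -34860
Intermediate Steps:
Mul(Add(-453, -128), Mul(12, 5)) = Mul(-581, 60) = -34860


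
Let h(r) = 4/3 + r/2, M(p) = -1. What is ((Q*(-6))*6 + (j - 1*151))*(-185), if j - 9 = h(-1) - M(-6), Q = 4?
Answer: 315425/6 ≈ 52571.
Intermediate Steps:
h(r) = 4/3 + r/2 (h(r) = 4*(1/3) + r*(1/2) = 4/3 + r/2)
j = 65/6 (j = 9 + ((4/3 + (1/2)*(-1)) - 1*(-1)) = 9 + ((4/3 - 1/2) + 1) = 9 + (5/6 + 1) = 9 + 11/6 = 65/6 ≈ 10.833)
((Q*(-6))*6 + (j - 1*151))*(-185) = ((4*(-6))*6 + (65/6 - 1*151))*(-185) = (-24*6 + (65/6 - 151))*(-185) = (-144 - 841/6)*(-185) = -1705/6*(-185) = 315425/6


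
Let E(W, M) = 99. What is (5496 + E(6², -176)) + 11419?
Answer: 17014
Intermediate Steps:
(5496 + E(6², -176)) + 11419 = (5496 + 99) + 11419 = 5595 + 11419 = 17014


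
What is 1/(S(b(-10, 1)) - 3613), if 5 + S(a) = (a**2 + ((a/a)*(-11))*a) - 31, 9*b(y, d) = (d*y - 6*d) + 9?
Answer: -81/294827 ≈ -0.00027474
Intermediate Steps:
b(y, d) = 1 - 2*d/3 + d*y/9 (b(y, d) = ((d*y - 6*d) + 9)/9 = ((-6*d + d*y) + 9)/9 = (9 - 6*d + d*y)/9 = 1 - 2*d/3 + d*y/9)
S(a) = -36 + a**2 - 11*a (S(a) = -5 + ((a**2 + ((a/a)*(-11))*a) - 31) = -5 + ((a**2 + (1*(-11))*a) - 31) = -5 + ((a**2 - 11*a) - 31) = -5 + (-31 + a**2 - 11*a) = -36 + a**2 - 11*a)
1/(S(b(-10, 1)) - 3613) = 1/((-36 + (1 - 2/3*1 + (1/9)*1*(-10))**2 - 11*(1 - 2/3*1 + (1/9)*1*(-10))) - 3613) = 1/((-36 + (1 - 2/3 - 10/9)**2 - 11*(1 - 2/3 - 10/9)) - 3613) = 1/((-36 + (-7/9)**2 - 11*(-7/9)) - 3613) = 1/((-36 + 49/81 + 77/9) - 3613) = 1/(-2174/81 - 3613) = 1/(-294827/81) = -81/294827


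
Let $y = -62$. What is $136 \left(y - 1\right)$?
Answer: $-8568$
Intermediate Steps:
$136 \left(y - 1\right) = 136 \left(-62 - 1\right) = 136 \left(-63\right) = -8568$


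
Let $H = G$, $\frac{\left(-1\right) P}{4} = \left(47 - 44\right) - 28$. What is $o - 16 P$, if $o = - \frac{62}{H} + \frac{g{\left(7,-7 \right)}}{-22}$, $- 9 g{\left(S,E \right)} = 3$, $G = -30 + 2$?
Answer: $- \frac{369085}{231} \approx -1597.8$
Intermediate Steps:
$G = -28$
$P = 100$ ($P = - 4 \left(\left(47 - 44\right) - 28\right) = - 4 \left(3 - 28\right) = \left(-4\right) \left(-25\right) = 100$)
$g{\left(S,E \right)} = - \frac{1}{3}$ ($g{\left(S,E \right)} = \left(- \frac{1}{9}\right) 3 = - \frac{1}{3}$)
$H = -28$
$o = \frac{515}{231}$ ($o = - \frac{62}{-28} - \frac{1}{3 \left(-22\right)} = \left(-62\right) \left(- \frac{1}{28}\right) - - \frac{1}{66} = \frac{31}{14} + \frac{1}{66} = \frac{515}{231} \approx 2.2294$)
$o - 16 P = \frac{515}{231} - 1600 = - \frac{369085}{231}$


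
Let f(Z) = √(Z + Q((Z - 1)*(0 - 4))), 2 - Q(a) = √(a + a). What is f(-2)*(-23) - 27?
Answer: -27 - 23*I*2^(¾)*3^(¼) ≈ -27.0 - 50.907*I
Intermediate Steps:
Q(a) = 2 - √2*√a (Q(a) = 2 - √(a + a) = 2 - √(2*a) = 2 - √2*√a)
f(Z) = √(2 + Z - √2*√(4 - 4*Z)) (f(Z) = √(Z + (2 - √2*√((Z - 1)*(0 - 4)))) = √(Z + (2 - √2*√((-1 + Z)*(-4)))) = √(Z + (2 - √2*√(4 - 4*Z))) = √(2 + Z - √2*√(4 - 4*Z)))
f(-2)*(-23) - 27 = √(2 - 2 - 2*√2*√(1 - 1*(-2)))*(-23) - 27 = √(2 - 2 - 2*√2*√(1 + 2))*(-23) - 27 = √(2 - 2 - 2*√2*√3)*(-23) - 27 = √(2 - 2 - 2*√6)*(-23) - 27 = √(-2*√6)*(-23) - 27 = (I*2^(¾)*3^(¼))*(-23) - 27 = -23*I*2^(¾)*3^(¼) - 27 = -27 - 23*I*2^(¾)*3^(¼)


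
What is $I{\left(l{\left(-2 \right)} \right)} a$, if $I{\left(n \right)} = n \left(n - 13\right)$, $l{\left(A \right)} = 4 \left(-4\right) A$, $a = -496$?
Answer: $-301568$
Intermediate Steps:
$l{\left(A \right)} = - 16 A$
$I{\left(n \right)} = n \left(-13 + n\right)$
$I{\left(l{\left(-2 \right)} \right)} a = \left(-16\right) \left(-2\right) \left(-13 - -32\right) \left(-496\right) = 32 \left(-13 + 32\right) \left(-496\right) = 32 \cdot 19 \left(-496\right) = 608 \left(-496\right) = -301568$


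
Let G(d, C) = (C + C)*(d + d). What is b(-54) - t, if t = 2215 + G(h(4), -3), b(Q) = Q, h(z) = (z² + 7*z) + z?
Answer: -1693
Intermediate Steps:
h(z) = z² + 8*z
G(d, C) = 4*C*d (G(d, C) = (2*C)*(2*d) = 4*C*d)
t = 1639 (t = 2215 + 4*(-3)*(4*(8 + 4)) = 2215 + 4*(-3)*(4*12) = 2215 + 4*(-3)*48 = 2215 - 576 = 1639)
b(-54) - t = -54 - 1*1639 = -54 - 1639 = -1693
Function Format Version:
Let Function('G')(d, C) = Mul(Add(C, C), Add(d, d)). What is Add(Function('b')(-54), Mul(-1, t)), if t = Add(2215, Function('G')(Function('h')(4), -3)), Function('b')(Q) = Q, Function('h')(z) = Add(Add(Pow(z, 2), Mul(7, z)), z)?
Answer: -1693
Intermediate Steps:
Function('h')(z) = Add(Pow(z, 2), Mul(8, z))
Function('G')(d, C) = Mul(4, C, d) (Function('G')(d, C) = Mul(Mul(2, C), Mul(2, d)) = Mul(4, C, d))
t = 1639 (t = Add(2215, Mul(4, -3, Mul(4, Add(8, 4)))) = Add(2215, Mul(4, -3, Mul(4, 12))) = Add(2215, Mul(4, -3, 48)) = Add(2215, -576) = 1639)
Add(Function('b')(-54), Mul(-1, t)) = Add(-54, Mul(-1, 1639)) = Add(-54, -1639) = -1693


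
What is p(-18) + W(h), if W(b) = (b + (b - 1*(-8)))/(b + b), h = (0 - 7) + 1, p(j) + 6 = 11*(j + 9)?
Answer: -314/3 ≈ -104.67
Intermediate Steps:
p(j) = 93 + 11*j (p(j) = -6 + 11*(j + 9) = -6 + 11*(9 + j) = -6 + (99 + 11*j) = 93 + 11*j)
h = -6 (h = -7 + 1 = -6)
W(b) = (8 + 2*b)/(2*b) (W(b) = (b + (b + 8))/((2*b)) = (b + (8 + b))*(1/(2*b)) = (8 + 2*b)*(1/(2*b)) = (8 + 2*b)/(2*b))
p(-18) + W(h) = (93 + 11*(-18)) + (4 - 6)/(-6) = (93 - 198) - 1/6*(-2) = -105 + 1/3 = -314/3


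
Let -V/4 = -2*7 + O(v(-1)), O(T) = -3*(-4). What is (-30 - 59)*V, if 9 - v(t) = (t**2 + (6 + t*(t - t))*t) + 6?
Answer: -712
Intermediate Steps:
v(t) = 3 - t**2 - 6*t (v(t) = 9 - ((t**2 + (6 + t*(t - t))*t) + 6) = 9 - ((t**2 + (6 + t*0)*t) + 6) = 9 - ((t**2 + (6 + 0)*t) + 6) = 9 - ((t**2 + 6*t) + 6) = 9 - (6 + t**2 + 6*t) = 9 + (-6 - t**2 - 6*t) = 3 - t**2 - 6*t)
O(T) = 12
V = 8 (V = -4*(-2*7 + 12) = -4*(-14 + 12) = -4*(-2) = 8)
(-30 - 59)*V = (-30 - 59)*8 = -89*8 = -712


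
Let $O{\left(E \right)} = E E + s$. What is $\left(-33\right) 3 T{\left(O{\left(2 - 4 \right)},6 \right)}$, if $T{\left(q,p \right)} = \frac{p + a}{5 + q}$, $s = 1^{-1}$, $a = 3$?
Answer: $- \frac{891}{10} \approx -89.1$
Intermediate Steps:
$s = 1$
$O{\left(E \right)} = 1 + E^{2}$ ($O{\left(E \right)} = E E + 1 = E^{2} + 1 = 1 + E^{2}$)
$T{\left(q,p \right)} = \frac{3 + p}{5 + q}$ ($T{\left(q,p \right)} = \frac{p + 3}{5 + q} = \frac{3 + p}{5 + q}$)
$\left(-33\right) 3 T{\left(O{\left(2 - 4 \right)},6 \right)} = \left(-33\right) 3 \frac{3 + 6}{5 + \left(1 + \left(2 - 4\right)^{2}\right)} = - 99 \frac{1}{5 + \left(1 + \left(2 - 4\right)^{2}\right)} 9 = - 99 \frac{1}{5 + \left(1 + \left(-2\right)^{2}\right)} 9 = - 99 \frac{1}{5 + \left(1 + 4\right)} 9 = - 99 \frac{1}{5 + 5} \cdot 9 = - 99 \cdot \frac{1}{10} \cdot 9 = \left(-99\right) \frac{9}{10} = - \frac{891}{10}$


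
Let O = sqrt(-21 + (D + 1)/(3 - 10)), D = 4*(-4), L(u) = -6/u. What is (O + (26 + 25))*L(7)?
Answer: -306/7 - 12*I*sqrt(231)/49 ≈ -43.714 - 3.7221*I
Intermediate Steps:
D = -16
O = 2*I*sqrt(231)/7 (O = sqrt(-21 + (-16 + 1)/(3 - 10)) = sqrt(-21 - 15/(-7)) = sqrt(-21 - 15*(-1/7)) = sqrt(-21 + 15/7) = sqrt(-132/7) = 2*I*sqrt(231)/7 ≈ 4.3425*I)
(O + (26 + 25))*L(7) = (2*I*sqrt(231)/7 + (26 + 25))*(-6/7) = (2*I*sqrt(231)/7 + 51)*(-6*1/7) = (51 + 2*I*sqrt(231)/7)*(-6/7) = -306/7 - 12*I*sqrt(231)/49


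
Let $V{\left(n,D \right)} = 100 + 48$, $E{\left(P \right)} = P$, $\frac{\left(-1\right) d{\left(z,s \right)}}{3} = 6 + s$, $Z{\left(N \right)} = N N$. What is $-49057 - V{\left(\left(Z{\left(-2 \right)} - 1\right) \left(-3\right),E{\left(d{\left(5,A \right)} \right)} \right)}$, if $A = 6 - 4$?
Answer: $-49205$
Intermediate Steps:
$A = 2$ ($A = 6 - 4 = 2$)
$Z{\left(N \right)} = N^{2}$
$d{\left(z,s \right)} = -18 - 3 s$ ($d{\left(z,s \right)} = - 3 \left(6 + s\right) = -18 - 3 s$)
$V{\left(n,D \right)} = 148$
$-49057 - V{\left(\left(Z{\left(-2 \right)} - 1\right) \left(-3\right),E{\left(d{\left(5,A \right)} \right)} \right)} = -49057 - 148 = -49205$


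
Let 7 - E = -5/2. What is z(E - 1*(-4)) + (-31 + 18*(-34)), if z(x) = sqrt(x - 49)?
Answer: -643 + I*sqrt(142)/2 ≈ -643.0 + 5.9582*I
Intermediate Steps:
E = 19/2 (E = 7 - (-5)/2 = 7 - 1*(-5/2) = 7 + 5/2 = 19/2 ≈ 9.5000)
z(x) = sqrt(-49 + x)
z(E - 1*(-4)) + (-31 + 18*(-34)) = sqrt(-49 + (19/2 - 1*(-4))) + (-31 + 18*(-34)) = sqrt(-49 + (19/2 + 4)) + (-31 - 612) = sqrt(-49 + 27/2) - 643 = sqrt(-71/2) - 643 = I*sqrt(142)/2 - 643 = -643 + I*sqrt(142)/2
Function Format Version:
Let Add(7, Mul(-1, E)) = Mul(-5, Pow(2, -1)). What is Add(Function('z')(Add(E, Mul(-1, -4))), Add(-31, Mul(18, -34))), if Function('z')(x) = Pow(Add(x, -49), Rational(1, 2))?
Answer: Add(-643, Mul(Rational(1, 2), I, Pow(142, Rational(1, 2)))) ≈ Add(-643.00, Mul(5.9582, I))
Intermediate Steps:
E = Rational(19, 2) (E = Add(7, Mul(-1, Mul(-5, Pow(2, -1)))) = Add(7, Mul(-1, Mul(-5, Rational(1, 2)))) = Add(7, Mul(-1, Rational(-5, 2))) = Add(7, Rational(5, 2)) = Rational(19, 2) ≈ 9.5000)
Function('z')(x) = Pow(Add(-49, x), Rational(1, 2))
Add(Function('z')(Add(E, Mul(-1, -4))), Add(-31, Mul(18, -34))) = Add(Pow(Add(-49, Add(Rational(19, 2), Mul(-1, -4))), Rational(1, 2)), Add(-31, Mul(18, -34))) = Add(Pow(Add(-49, Add(Rational(19, 2), 4)), Rational(1, 2)), Add(-31, -612)) = Add(Pow(Add(-49, Rational(27, 2)), Rational(1, 2)), -643) = Add(Pow(Rational(-71, 2), Rational(1, 2)), -643) = Add(Mul(Rational(1, 2), I, Pow(142, Rational(1, 2))), -643) = Add(-643, Mul(Rational(1, 2), I, Pow(142, Rational(1, 2))))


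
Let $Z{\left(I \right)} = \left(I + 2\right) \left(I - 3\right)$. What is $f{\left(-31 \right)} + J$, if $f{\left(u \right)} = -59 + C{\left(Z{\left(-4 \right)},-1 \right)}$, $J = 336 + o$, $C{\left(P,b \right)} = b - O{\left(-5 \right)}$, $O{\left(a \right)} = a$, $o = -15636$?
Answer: $-15355$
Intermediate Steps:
$Z{\left(I \right)} = \left(-3 + I\right) \left(2 + I\right)$ ($Z{\left(I \right)} = \left(2 + I\right) \left(-3 + I\right) = \left(-3 + I\right) \left(2 + I\right)$)
$C{\left(P,b \right)} = 5 + b$ ($C{\left(P,b \right)} = b - -5 = b + 5 = 5 + b$)
$J = -15300$ ($J = 336 - 15636 = -15300$)
$f{\left(u \right)} = -55$ ($f{\left(u \right)} = -59 + \left(5 - 1\right) = -59 + 4 = -55$)
$f{\left(-31 \right)} + J = -55 - 15300 = -15355$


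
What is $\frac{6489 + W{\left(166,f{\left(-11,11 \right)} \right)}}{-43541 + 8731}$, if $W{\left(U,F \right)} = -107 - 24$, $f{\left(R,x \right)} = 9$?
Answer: $- \frac{3179}{17405} \approx -0.18265$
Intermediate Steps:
$W{\left(U,F \right)} = -131$
$\frac{6489 + W{\left(166,f{\left(-11,11 \right)} \right)}}{-43541 + 8731} = \frac{6489 - 131}{-43541 + 8731} = \frac{6358}{-34810} = 6358 \left(- \frac{1}{34810}\right) = - \frac{3179}{17405}$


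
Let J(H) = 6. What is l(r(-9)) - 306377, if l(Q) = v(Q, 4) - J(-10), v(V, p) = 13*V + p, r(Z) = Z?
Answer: -306496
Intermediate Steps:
v(V, p) = p + 13*V
l(Q) = -2 + 13*Q (l(Q) = (4 + 13*Q) - 1*6 = (4 + 13*Q) - 6 = -2 + 13*Q)
l(r(-9)) - 306377 = (-2 + 13*(-9)) - 306377 = (-2 - 117) - 306377 = -119 - 306377 = -306496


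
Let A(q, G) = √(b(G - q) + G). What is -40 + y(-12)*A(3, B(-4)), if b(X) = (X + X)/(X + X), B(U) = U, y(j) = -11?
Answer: -40 - 11*I*√3 ≈ -40.0 - 19.053*I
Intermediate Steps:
b(X) = 1 (b(X) = (2*X)/((2*X)) = (2*X)*(1/(2*X)) = 1)
A(q, G) = √(1 + G)
-40 + y(-12)*A(3, B(-4)) = -40 - 11*√(1 - 4) = -40 - 11*I*√3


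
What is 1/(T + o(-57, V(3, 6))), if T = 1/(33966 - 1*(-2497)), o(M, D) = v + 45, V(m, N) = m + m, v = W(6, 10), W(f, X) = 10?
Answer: 36463/2005466 ≈ 0.018182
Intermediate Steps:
v = 10
V(m, N) = 2*m
o(M, D) = 55 (o(M, D) = 10 + 45 = 55)
T = 1/36463 (T = 1/(33966 + 2497) = 1/36463 ≈ 2.7425e-5)
1/(T + o(-57, V(3, 6))) = 1/(1/36463 + 55) = 1/(2005466/36463) = 36463/2005466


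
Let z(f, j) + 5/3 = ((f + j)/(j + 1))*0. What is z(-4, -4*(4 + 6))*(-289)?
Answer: 1445/3 ≈ 481.67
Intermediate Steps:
z(f, j) = -5/3 (z(f, j) = -5/3 + ((f + j)/(j + 1))*0 = -5/3 + ((f + j)/(1 + j))*0 = -5/3 + 0 = -5/3)
z(-4, -4*(4 + 6))*(-289) = -5/3*(-289) = 1445/3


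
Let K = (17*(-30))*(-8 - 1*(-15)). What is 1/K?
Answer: -1/3570 ≈ -0.00028011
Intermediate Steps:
K = -3570 (K = -510*(-8 + 15) = -510*7 = -3570)
1/K = 1/(-3570) = -1/3570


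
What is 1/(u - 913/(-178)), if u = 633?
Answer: 178/113587 ≈ 0.0015671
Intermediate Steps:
1/(u - 913/(-178)) = 1/(633 - 913/(-178)) = 1/(633 - 913*(-1/178)) = 1/(633 + 913/178) = 1/(113587/178) = 178/113587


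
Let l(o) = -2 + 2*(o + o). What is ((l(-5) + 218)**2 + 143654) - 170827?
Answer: 11243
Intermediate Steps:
l(o) = -2 + 4*o (l(o) = -2 + 2*(2*o) = -2 + 4*o)
((l(-5) + 218)**2 + 143654) - 170827 = (((-2 + 4*(-5)) + 218)**2 + 143654) - 170827 = (((-2 - 20) + 218)**2 + 143654) - 170827 = ((-22 + 218)**2 + 143654) - 170827 = (196**2 + 143654) - 170827 = (38416 + 143654) - 170827 = 182070 - 170827 = 11243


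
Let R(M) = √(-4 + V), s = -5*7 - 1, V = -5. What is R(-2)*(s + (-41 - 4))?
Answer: -243*I ≈ -243.0*I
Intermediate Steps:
s = -36 (s = -35 - 1 = -36)
R(M) = 3*I (R(M) = √(-4 - 5) = √(-9) = 3*I)
R(-2)*(s + (-41 - 4)) = (3*I)*(-36 + (-41 - 4)) = (3*I)*(-36 - 45) = (3*I)*(-81) = -243*I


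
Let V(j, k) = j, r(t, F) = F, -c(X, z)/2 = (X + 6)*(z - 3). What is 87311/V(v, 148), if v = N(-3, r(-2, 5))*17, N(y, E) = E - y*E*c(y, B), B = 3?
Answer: 87311/85 ≈ 1027.2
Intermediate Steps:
c(X, z) = -2*(-3 + z)*(6 + X) (c(X, z) = -2*(X + 6)*(z - 3) = -2*(6 + X)*(-3 + z) = -2*(-3 + z)*(6 + X))
N(y, E) = E (N(y, E) = E - y*E*(36 - 12*3 + 6*y - 2*y*3) = E - E*y*(36 - 36 + 6*y - 6*y) = E - E*y*0 = E - 1*0 = E + 0 = E)
v = 85 (v = 5*17 = 85)
87311/V(v, 148) = 87311/85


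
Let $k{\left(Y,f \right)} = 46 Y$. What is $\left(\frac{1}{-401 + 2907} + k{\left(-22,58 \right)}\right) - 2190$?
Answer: $- \frac{8024211}{2506} \approx -3202.0$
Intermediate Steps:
$\left(\frac{1}{-401 + 2907} + k{\left(-22,58 \right)}\right) - 2190 = \left(\frac{1}{-401 + 2907} + 46 \left(-22\right)\right) - 2190 = \left(\frac{1}{2506} - 1012\right) - 2190 = - \frac{2536071}{2506} - 2190 = - \frac{8024211}{2506}$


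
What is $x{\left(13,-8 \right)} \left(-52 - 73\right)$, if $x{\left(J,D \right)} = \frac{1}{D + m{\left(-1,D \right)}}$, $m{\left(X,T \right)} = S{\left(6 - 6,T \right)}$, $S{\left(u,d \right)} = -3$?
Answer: $\frac{125}{11} \approx 11.364$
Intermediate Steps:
$m{\left(X,T \right)} = -3$
$x{\left(J,D \right)} = \frac{1}{-3 + D}$ ($x{\left(J,D \right)} = \frac{1}{D - 3} = \frac{1}{-3 + D}$)
$x{\left(13,-8 \right)} \left(-52 - 73\right) = \frac{-52 - 73}{-3 - 8} = \frac{1}{-11} \left(-125\right) = \left(- \frac{1}{11}\right) \left(-125\right) = \frac{125}{11}$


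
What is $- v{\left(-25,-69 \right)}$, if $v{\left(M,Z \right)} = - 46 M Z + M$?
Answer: $79375$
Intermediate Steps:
$v{\left(M,Z \right)} = M - 46 M Z$ ($v{\left(M,Z \right)} = - 46 M Z + M = M - 46 M Z$)
$- v{\left(-25,-69 \right)} = - \left(-25\right) \left(1 - -3174\right) = - \left(-25\right) \left(1 + 3174\right) = - \left(-25\right) 3175 = \left(-1\right) \left(-79375\right) = 79375$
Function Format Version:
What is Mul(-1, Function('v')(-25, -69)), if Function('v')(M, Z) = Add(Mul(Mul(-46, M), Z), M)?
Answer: 79375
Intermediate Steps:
Function('v')(M, Z) = Add(M, Mul(-46, M, Z)) (Function('v')(M, Z) = Add(Mul(-46, M, Z), M) = Add(M, Mul(-46, M, Z)))
Mul(-1, Function('v')(-25, -69)) = Mul(-1, Mul(-25, Add(1, Mul(-46, -69)))) = Mul(-1, Mul(-25, Add(1, 3174))) = Mul(-1, Mul(-25, 3175)) = Mul(-1, -79375) = 79375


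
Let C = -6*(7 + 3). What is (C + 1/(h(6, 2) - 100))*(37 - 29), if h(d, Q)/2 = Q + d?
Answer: -10082/21 ≈ -480.10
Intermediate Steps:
C = -60 (C = -6*10 = -60)
h(d, Q) = 2*Q + 2*d (h(d, Q) = 2*(Q + d) = 2*Q + 2*d)
(C + 1/(h(6, 2) - 100))*(37 - 29) = (-60 + 1/((2*2 + 2*6) - 100))*(37 - 29) = (-60 + 1/((4 + 12) - 100))*8 = (-60 + 1/(16 - 100))*8 = (-60 + 1/(-84))*8 = (-60 - 1/84)*8 = -5041/84*8 = -10082/21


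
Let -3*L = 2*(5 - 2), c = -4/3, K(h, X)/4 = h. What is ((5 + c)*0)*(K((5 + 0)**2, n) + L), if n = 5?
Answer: 0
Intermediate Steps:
K(h, X) = 4*h
c = -4/3 (c = -4*1/3 = -4/3 ≈ -1.3333)
L = -2 (L = -2*(5 - 2)/3 = -2*3/3 = -1/3*6 = -2)
((5 + c)*0)*(K((5 + 0)**2, n) + L) = ((5 - 4/3)*0)*(4*(5 + 0)**2 - 2) = ((11/3)*0)*(4*5**2 - 2) = 0*(4*25 - 2) = 0*(100 - 2) = 0*98 = 0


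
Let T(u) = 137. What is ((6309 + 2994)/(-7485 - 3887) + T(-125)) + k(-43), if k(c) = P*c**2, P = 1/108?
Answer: 23535277/153522 ≈ 153.30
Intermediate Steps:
P = 1/108 ≈ 0.0092593
k(c) = c**2/108
((6309 + 2994)/(-7485 - 3887) + T(-125)) + k(-43) = ((6309 + 2994)/(-7485 - 3887) + 137) + (1/108)*(-43)**2 = (9303/(-11372) + 137) + (1/108)*1849 = (9303*(-1/11372) + 137) + 1849/108 = (-9303/11372 + 137) + 1849/108 = 1548661/11372 + 1849/108 = 23535277/153522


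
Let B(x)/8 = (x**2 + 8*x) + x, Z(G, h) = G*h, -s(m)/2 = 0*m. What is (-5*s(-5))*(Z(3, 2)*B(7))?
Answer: 0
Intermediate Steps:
s(m) = 0 (s(m) = -0*m = -2*0 = 0)
B(x) = 8*x**2 + 72*x (B(x) = 8*((x**2 + 8*x) + x) = 8*(x**2 + 9*x) = 8*x**2 + 72*x)
(-5*s(-5))*(Z(3, 2)*B(7)) = (-5*0)*((3*2)*(8*7*(9 + 7))) = 0*(6*(8*7*16)) = 0*(6*896) = 0*5376 = 0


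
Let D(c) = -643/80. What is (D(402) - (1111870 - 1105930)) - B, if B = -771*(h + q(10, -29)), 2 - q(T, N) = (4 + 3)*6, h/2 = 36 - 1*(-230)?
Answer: 29870717/80 ≈ 3.7338e+5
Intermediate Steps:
h = 532 (h = 2*(36 - 1*(-230)) = 2*(36 + 230) = 2*266 = 532)
D(c) = -643/80 (D(c) = -643*1/80 = -643/80)
q(T, N) = -40 (q(T, N) = 2 - (4 + 3)*6 = 2 - 7*6 = 2 - 1*42 = 2 - 42 = -40)
B = -379332 (B = -771*(532 - 40) = -771*492 = -379332)
(D(402) - (1111870 - 1105930)) - B = (-643/80 - (1111870 - 1105930)) - 1*(-379332) = (-643/80 - 1*5940) + 379332 = (-643/80 - 5940) + 379332 = -475843/80 + 379332 = 29870717/80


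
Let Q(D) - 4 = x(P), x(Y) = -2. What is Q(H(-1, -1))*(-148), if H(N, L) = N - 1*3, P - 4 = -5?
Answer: -296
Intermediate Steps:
P = -1 (P = 4 - 5 = -1)
H(N, L) = -3 + N (H(N, L) = N - 3 = -3 + N)
Q(D) = 2 (Q(D) = 4 - 2 = 2)
Q(H(-1, -1))*(-148) = 2*(-148) = -296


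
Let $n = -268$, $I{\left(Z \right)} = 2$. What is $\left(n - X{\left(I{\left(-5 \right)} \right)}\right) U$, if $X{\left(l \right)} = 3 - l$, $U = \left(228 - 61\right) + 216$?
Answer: $-103027$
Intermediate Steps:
$U = 383$ ($U = 167 + 216 = 383$)
$\left(n - X{\left(I{\left(-5 \right)} \right)}\right) U = \left(-268 - \left(3 - 2\right)\right) 383 = \left(-268 - 1\right) 383 = \left(-269\right) 383 = -103027$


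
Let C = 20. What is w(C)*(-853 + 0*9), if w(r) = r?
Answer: -17060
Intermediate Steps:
w(C)*(-853 + 0*9) = 20*(-853 + 0*9) = 20*(-853 + 0) = 20*(-853) = -17060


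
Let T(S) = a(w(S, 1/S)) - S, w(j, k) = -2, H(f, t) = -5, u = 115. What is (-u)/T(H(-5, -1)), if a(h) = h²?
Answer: -115/9 ≈ -12.778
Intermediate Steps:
T(S) = 4 - S (T(S) = (-2)² - S = 4 - S)
(-u)/T(H(-5, -1)) = (-1*115)/(4 - 1*(-5)) = -115/(4 + 5) = -115/9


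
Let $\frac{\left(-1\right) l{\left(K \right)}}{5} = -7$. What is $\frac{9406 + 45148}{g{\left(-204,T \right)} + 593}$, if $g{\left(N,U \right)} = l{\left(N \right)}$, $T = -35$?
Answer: $\frac{27277}{314} \approx 86.869$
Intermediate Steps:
$l{\left(K \right)} = 35$ ($l{\left(K \right)} = \left(-5\right) \left(-7\right) = 35$)
$g{\left(N,U \right)} = 35$
$\frac{9406 + 45148}{g{\left(-204,T \right)} + 593} = \frac{9406 + 45148}{35 + 593} = \frac{54554}{628} = 54554 \cdot \frac{1}{628} = \frac{27277}{314}$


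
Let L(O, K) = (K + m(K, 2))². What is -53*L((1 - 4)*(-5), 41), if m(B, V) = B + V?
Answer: -373968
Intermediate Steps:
L(O, K) = (2 + 2*K)² (L(O, K) = (K + (K + 2))² = (K + (2 + K))² = (2 + 2*K)²)
-53*L((1 - 4)*(-5), 41) = -212*(1 + 41)² = -212*42² = -212*1764 = -53*7056 = -373968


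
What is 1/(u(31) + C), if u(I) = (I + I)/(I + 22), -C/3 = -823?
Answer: 53/130919 ≈ 0.00040483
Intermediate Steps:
C = 2469 (C = -3*(-823) = 2469)
u(I) = 2*I/(22 + I) (u(I) = (2*I)/(22 + I) = 2*I/(22 + I))
1/(u(31) + C) = 1/(2*31/(22 + 31) + 2469) = 1/(2*31/53 + 2469) = 1/(2*31*(1/53) + 2469) = 1/(62/53 + 2469) = 1/(130919/53) = 53/130919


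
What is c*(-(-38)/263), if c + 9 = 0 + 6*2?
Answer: 114/263 ≈ 0.43346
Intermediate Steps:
c = 3 (c = -9 + (0 + 6*2) = -9 + (0 + 12) = -9 + 12 = 3)
c*(-(-38)/263) = 3*(-(-38)/263) = 3*(-1*(-38/263)) = 3*(38/263) = 114/263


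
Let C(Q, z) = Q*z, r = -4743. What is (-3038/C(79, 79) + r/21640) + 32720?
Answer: 4418912109417/135055240 ≈ 32719.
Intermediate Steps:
(-3038/C(79, 79) + r/21640) + 32720 = (-3038/(79*79) - 4743/21640) + 32720 = (-3038/6241 - 4743*1/21640) + 32720 = (-3038*1/6241 - 4743/21640) + 32720 = (-3038/6241 - 4743/21640) + 32720 = -95343383/135055240 + 32720 = 4418912109417/135055240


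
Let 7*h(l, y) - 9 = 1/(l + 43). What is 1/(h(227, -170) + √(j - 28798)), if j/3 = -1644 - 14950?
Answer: 4594590/280701527761 - 7144200*I*√19645/280701527761 ≈ 1.6368e-5 - 0.0035673*I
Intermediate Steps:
h(l, y) = 9/7 + 1/(7*(43 + l)) (h(l, y) = 9/7 + 1/(7*(l + 43)) = 9/7 + 1/(7*(43 + l)))
j = -49782 (j = 3*(-1644 - 14950) = 3*(-16594) = -49782)
1/(h(227, -170) + √(j - 28798)) = 1/((388 + 9*227)/(7*(43 + 227)) + √(-49782 - 28798)) = 1/((⅐)*(388 + 2043)/270 + √(-78580)) = 1/((⅐)*(1/270)*2431 + 2*I*√19645) = 1/(2431/1890 + 2*I*√19645)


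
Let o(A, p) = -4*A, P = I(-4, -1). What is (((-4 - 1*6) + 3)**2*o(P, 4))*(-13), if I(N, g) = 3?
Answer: 7644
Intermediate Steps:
P = 3
(((-4 - 1*6) + 3)**2*o(P, 4))*(-13) = (((-4 - 1*6) + 3)**2*(-4*3))*(-13) = (((-4 - 6) + 3)**2*(-12))*(-13) = ((-10 + 3)**2*(-12))*(-13) = ((-7)**2*(-12))*(-13) = (49*(-12))*(-13) = -588*(-13) = 7644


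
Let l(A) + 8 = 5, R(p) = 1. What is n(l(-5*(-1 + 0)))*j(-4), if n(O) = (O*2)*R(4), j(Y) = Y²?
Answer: -96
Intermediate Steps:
l(A) = -3 (l(A) = -8 + 5 = -3)
n(O) = 2*O (n(O) = (O*2)*1 = (2*O)*1 = 2*O)
n(l(-5*(-1 + 0)))*j(-4) = (2*(-3))*(-4)² = -6*16 = -96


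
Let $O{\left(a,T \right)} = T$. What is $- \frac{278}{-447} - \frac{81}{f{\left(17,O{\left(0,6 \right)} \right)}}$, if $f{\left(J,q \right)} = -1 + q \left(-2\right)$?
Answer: $\frac{39821}{5811} \approx 6.8527$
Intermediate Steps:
$f{\left(J,q \right)} = -1 - 2 q$
$- \frac{278}{-447} - \frac{81}{f{\left(17,O{\left(0,6 \right)} \right)}} = - \frac{278}{-447} - \frac{81}{-1 - 12} = \left(-278\right) \left(- \frac{1}{447}\right) - \frac{81}{-1 - 12} = \frac{278}{447} - \frac{81}{-13} = \frac{278}{447} - - \frac{81}{13} = \frac{278}{447} + \frac{81}{13} = \frac{39821}{5811}$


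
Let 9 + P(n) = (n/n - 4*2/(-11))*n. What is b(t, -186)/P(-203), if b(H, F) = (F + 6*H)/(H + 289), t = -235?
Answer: 1463/17802 ≈ 0.082182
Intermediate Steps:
b(H, F) = (F + 6*H)/(289 + H)
P(n) = -9 + 19*n/11 (P(n) = -9 + (n/n - 4*2/(-11))*n = -9 + (1 - 8*(-1/11))*n = -9 + (1 + 8/11)*n = -9 + 19*n/11)
b(t, -186)/P(-203) = ((-186 + 6*(-235))/(289 - 235))/(-9 + (19/11)*(-203)) = ((-186 - 1410)/54)/(-9 - 3857/11) = ((1/54)*(-1596))/(-3956/11) = -266/9*(-11/3956) = 1463/17802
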